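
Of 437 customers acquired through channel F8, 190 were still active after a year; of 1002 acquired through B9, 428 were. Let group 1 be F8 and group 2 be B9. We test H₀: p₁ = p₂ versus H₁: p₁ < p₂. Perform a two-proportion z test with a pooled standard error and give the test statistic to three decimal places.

p̂₁ = 190/437 = 0.43478, p̂₂ = 428/1002 = 0.42715.
Pooled p̂ = (190+428)/(437+1002) = 618/1439 = 0.42946.
SE = √(p̂(1−p̂)(1/n₁+1/n₂)) = √(0.42946·0.57054·0.00328633) = √(0.000805233) = 0.02838.
z = (0.43478 − 0.42715)/0.02838 = 0.00763/0.02838 = 0.269.
p-value = P(Z < 0.269) ≈ 0.6061.

z = 0.269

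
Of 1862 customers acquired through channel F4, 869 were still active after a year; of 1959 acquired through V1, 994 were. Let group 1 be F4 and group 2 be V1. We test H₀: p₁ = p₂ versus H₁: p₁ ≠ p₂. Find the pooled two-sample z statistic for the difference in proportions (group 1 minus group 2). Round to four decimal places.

p̂₁ = 869/1862 ≈ 0.466702, p̂₂ = 994/1959 ≈ 0.507402.
Pooled p̂ = (869+994)/(1862+1959) = 1863/3821 = 0.487569.
SE = √(p̂(1−p̂)(1/n₁+1/n₂)) = √(0.487569·0.512431·0.00104752) = √(0.000261718) = 0.016178.
z = (0.466702 − 0.507402)/0.016178 = -0.040700/0.016178 = -2.5158.
Two-sided p-value ≈ 2·Φ(−2.516) = 0.0119.

z = -2.5158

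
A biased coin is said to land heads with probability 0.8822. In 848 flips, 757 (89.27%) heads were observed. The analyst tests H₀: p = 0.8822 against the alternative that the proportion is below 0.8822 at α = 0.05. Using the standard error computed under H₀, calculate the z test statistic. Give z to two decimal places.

p̂ = 757/848 ≈ 0.8927.
Under H₀, SE = √(0.8822·0.1178/848) = √(0.000122551) = 0.0111.
z = (0.8927 − 0.8822)/0.0111 = 0.0105/0.0111 = 0.95.
p-value = P(Z < 0.947) ≈ 0.8283, so at α = 0.05 we fail to reject H₀.

z = 0.95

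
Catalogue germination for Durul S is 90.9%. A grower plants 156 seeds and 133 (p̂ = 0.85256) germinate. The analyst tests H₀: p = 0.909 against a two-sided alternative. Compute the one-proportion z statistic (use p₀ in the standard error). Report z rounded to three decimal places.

z = -2.451

p̂ = 133/156 ≈ 0.85256.
Under H₀, SE = √(0.909·0.091/156) = √(0.00053025) = 0.02303.
z = (0.85256 − 0.909)/0.02303 = -0.05644/0.02303 = -2.451.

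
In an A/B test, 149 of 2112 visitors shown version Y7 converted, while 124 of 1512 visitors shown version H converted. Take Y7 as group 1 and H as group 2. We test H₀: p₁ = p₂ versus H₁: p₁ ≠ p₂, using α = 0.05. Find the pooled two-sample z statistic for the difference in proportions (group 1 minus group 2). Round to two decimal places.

z = -1.29

p̂₁ = 149/2112 ≈ 0.0705, p̂₂ = 124/1512 ≈ 0.0820.
Pooled p̂ = (149+124)/(2112+1512) = 273/3624 = 0.0753.
SE = √(p̂(1−p̂)(1/n₁+1/n₂)) = √(0.0753·0.9247·0.00113486) = √(7.90502e-05) = 0.0089.
z = (0.0705 − 0.0820)/0.0089 = -0.0115/0.0089 = -1.29.
p-value = 2·P(Z > 1.289) ≈ 0.1974; since p > α = 0.05, fail to reject H₀.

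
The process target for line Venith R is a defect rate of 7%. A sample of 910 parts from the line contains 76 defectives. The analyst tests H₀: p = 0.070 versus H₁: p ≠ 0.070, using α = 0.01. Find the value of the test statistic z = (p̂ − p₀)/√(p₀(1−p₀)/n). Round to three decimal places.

z = 1.598

p̂ = 76/910 = 0.08352.
SE = √(p₀(1−p₀)/n) = √(0.0651/910) = 0.00846.
z = (0.08352 − 0.07)/0.00846 = 0.01352/0.00846 = 1.598.
Two-sided p-value ≈ 2·Φ(−1.598) = 0.1100, so at α = 0.01 we fail to reject H₀.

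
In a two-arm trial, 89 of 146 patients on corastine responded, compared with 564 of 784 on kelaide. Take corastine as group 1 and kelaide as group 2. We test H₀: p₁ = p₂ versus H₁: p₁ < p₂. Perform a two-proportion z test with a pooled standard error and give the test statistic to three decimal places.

z = -2.664

p̂₁ = 89/146 = 0.60959, p̂₂ = 564/784 = 0.71939.
Pooled p̂ = (89+564)/(146+784) = 653/930 = 0.70215.
SE = √(0.209135 × 0.00812483) = 0.04122.
z = (0.60959 − 0.71939)/0.04122 = -0.10980/0.04122 = -2.664.
p-value = P(Z < -2.664) ≈ 0.0039.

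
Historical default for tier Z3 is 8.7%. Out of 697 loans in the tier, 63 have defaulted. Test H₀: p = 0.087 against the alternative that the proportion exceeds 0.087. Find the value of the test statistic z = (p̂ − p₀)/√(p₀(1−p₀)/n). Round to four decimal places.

z = 0.3173

p̂ = 63/697 = 0.090387.
Standard error under H₀: √(0.087×0.913/697) = 0.010675.
z = (0.090387 − 0.087)/0.010675 = 0.003387/0.010675 = 0.3173.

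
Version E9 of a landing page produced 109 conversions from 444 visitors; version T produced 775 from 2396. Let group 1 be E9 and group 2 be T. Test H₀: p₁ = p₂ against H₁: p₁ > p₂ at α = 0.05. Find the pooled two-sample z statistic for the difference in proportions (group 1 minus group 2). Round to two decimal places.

z = -3.26

p̂₁ = 109/444 = 0.2455, p̂₂ = 775/2396 = 0.3235.
Pooled p̂ = (109+775)/(444+2396) = 884/2840 = 0.3113.
SE = √(0.21438 × 0.00266961) = 0.0239.
z = (0.2455 − 0.3235)/0.0239 = -0.0780/0.0239 = -3.26.
p-value = P(Z > -3.259) ≈ 0.9994; since p > α = 0.05, fail to reject H₀.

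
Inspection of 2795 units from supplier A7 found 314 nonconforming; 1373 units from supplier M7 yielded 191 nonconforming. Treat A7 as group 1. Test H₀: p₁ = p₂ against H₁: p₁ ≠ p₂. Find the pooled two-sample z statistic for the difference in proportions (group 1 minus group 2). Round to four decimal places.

z = -2.4891

p̂₁ = 314/2795 ≈ 0.112343, p̂₂ = 191/1373 ≈ 0.139111.
Pooled p̂ = (314+191)/(2795+1373) = 505/4168 = 0.121161.
SE = √(0.106481 × 0.00108611) = 0.010754.
z = (0.112343 − 0.139111)/0.010754 = -0.026768/0.010754 = -2.4891.
p-value = 2·P(Z > 2.489) ≈ 0.0128.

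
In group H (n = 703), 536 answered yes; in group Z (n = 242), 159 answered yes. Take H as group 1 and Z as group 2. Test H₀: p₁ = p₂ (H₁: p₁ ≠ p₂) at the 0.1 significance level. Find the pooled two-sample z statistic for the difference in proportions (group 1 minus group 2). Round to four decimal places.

z = 3.2068

p̂₁ = 536/703 ≈ 0.762447, p̂₂ = 159/242 ≈ 0.657025.
Pooled p̂ = (536+159)/(703+242) = 695/945 = 0.735450.
SE = √(p̂(1−p̂)(1/n₁+1/n₂)) = √(0.735450·0.264550·0.00555471) = √(0.00108074) = 0.032875.
z = (0.762447 − 0.657025)/0.032875 = 0.105422/0.032875 = 3.2068.
Two-sided p-value ≈ 2·Φ(−3.207) = 0.0013; since p < α = 0.1, reject H₀.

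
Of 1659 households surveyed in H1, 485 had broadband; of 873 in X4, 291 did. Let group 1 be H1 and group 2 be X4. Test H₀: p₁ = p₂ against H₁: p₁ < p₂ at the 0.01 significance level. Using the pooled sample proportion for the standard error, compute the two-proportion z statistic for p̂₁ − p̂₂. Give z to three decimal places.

p̂₁ = 485/1659 ≈ 0.29234, p̂₂ = 291/873 ≈ 0.33333.
Pooled p̂ = (485+291)/(1659+873) = 776/2532 = 0.30648.
SE = √(0.212549 × 0.00174825) = 0.01928.
z = (0.29234 − 0.33333)/0.01928 = -0.04099/0.01928 = -2.126.
p-value = P(Z < -2.126) ≈ 0.0167. With α = 0.01, fail to reject H₀.

z = -2.126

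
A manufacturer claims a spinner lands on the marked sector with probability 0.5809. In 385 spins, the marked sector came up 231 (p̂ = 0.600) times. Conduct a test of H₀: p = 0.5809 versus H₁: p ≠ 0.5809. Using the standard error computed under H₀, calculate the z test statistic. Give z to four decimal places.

p̂ = 231/385 ≈ 0.600000.
Under H₀, SE = √(0.5809·0.4191/385) = √(0.000632351) = 0.025147.
z = (0.600000 − 0.5809)/0.025147 = 0.019100/0.025147 = 0.7595.
Two-sided p-value ≈ 2·Φ(−0.760) = 0.4475.

z = 0.7595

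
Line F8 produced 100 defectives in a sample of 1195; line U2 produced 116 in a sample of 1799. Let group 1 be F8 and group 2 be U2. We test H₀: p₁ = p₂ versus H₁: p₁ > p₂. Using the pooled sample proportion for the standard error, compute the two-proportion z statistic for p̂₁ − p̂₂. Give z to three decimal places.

z = 1.989

p̂₁ = 100/1195 ≈ 0.083682, p̂₂ = 116/1799 ≈ 0.064480.
Pooled p̂ = (100+116)/(1195+1799) = 216/2994 = 0.072144.
SE = √(p̂(1−p̂)(1/n₁+1/n₂)) = √(0.072144·0.927856·0.00139268) = √(9.32256e-05) = 0.009655.
z = (0.083682 − 0.064480)/0.009655 = 0.019202/0.009655 = 1.989.
p-value = P(Z > 1.989) ≈ 0.0234.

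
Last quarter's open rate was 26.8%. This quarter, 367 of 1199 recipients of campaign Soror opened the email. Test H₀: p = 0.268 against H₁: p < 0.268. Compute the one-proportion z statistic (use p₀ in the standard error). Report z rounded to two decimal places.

p̂ = 367/1199 ≈ 0.3061.
Standard error under H₀: √(0.268×0.732/1199) = 0.0128.
z = (0.3061 − 0.268)/0.0128 = 0.0381/0.0128 = 2.98.

z = 2.98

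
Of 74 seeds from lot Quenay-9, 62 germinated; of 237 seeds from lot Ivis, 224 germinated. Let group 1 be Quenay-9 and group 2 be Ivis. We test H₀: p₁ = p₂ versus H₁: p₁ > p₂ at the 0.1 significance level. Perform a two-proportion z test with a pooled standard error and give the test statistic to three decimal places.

z = -2.964

p̂₁ = 62/74 ≈ 0.83784, p̂₂ = 224/237 ≈ 0.94515.
Pooled p̂ = (62+224)/(74+237) = 286/311 = 0.91961.
SE = √(p̂(1−p̂)(1/n₁+1/n₂)) = √(0.91961·0.08039·0.0177329) = √(0.00131089) = 0.03621.
z = (0.83784 − 0.94515)/0.03621 = -0.10731/0.03621 = -2.964.
p-value = P(Z > -2.964) ≈ 0.9985; since p > α = 0.1, fail to reject H₀.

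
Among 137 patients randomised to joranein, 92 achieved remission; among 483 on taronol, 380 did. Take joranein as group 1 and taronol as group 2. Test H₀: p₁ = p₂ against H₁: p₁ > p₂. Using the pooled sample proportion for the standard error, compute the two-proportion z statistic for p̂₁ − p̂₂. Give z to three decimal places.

p̂₁ = 92/137 ≈ 0.671533, p̂₂ = 380/483 ≈ 0.786749.
Pooled p̂ = (92+380)/(137+483) = 472/620 = 0.761290.
SE = √(p̂(1−p̂)(1/n₁+1/n₂)) = √(0.761290·0.238710·0.00936966) = √(0.00170272) = 0.041264.
z = (0.671533 − 0.786749)/0.041264 = -0.115216/0.041264 = -2.792.
p-value = P(Z > -2.792) ≈ 0.9974.

z = -2.792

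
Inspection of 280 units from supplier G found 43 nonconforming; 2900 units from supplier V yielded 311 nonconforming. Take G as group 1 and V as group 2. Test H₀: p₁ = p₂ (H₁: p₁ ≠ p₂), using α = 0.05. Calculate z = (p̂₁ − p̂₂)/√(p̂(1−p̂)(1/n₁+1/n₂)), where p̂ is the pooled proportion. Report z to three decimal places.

z = 2.354

p̂₁ = 43/280 ≈ 0.15357, p̂₂ = 311/2900 ≈ 0.10724.
Pooled p̂ = (43+311)/(280+2900) = 354/3180 = 0.11132.
SE = √(0.0989284 × 0.00391626) = 0.01968.
z = (0.15357 − 0.10724)/0.01968 = 0.04633/0.01968 = 2.354.
Two-sided p-value ≈ 2·Φ(−2.354) = 0.0186. With α = 0.05, reject H₀.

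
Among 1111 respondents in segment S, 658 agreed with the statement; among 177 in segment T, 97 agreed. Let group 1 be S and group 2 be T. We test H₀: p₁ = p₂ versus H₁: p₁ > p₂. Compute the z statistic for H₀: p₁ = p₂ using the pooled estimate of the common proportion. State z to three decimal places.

z = 1.110

p̂₁ = 658/1111 ≈ 0.59226, p̂₂ = 97/177 ≈ 0.54802.
Pooled p̂ = (658+97)/(1111+177) = 755/1288 = 0.58618.
SE = √(0.242573 × 0.00654981) = 0.03986.
z = (0.59226 − 0.54802)/0.03986 = 0.04424/0.03986 = 1.110.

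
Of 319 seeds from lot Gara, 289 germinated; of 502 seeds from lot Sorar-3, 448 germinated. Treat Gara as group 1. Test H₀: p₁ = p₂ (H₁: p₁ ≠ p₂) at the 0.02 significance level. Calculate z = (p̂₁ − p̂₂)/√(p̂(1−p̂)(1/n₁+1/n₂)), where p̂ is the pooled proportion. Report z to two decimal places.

p̂₁ = 289/319 ≈ 0.90596, p̂₂ = 448/502 ≈ 0.89243.
Pooled p̂ = (289+448)/(319+502) = 737/821 = 0.89769.
SE = √(0.091846 × 0.00512683) = 0.02170.
z = (0.90596 − 0.89243)/0.02170 = 0.01353/0.02170 = 0.62.
p-value = 2·P(Z > 0.623) ≈ 0.5331, so at α = 0.02 we fail to reject H₀.

z = 0.62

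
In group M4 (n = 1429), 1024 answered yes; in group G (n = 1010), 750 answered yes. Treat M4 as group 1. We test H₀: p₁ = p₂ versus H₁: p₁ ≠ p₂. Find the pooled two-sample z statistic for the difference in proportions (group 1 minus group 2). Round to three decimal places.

p̂₁ = 1024/1429 ≈ 0.716585, p̂₂ = 750/1010 ≈ 0.742574.
Pooled p̂ = (1024+750)/(1429+1010) = 1774/2439 = 0.727347.
SE = √(p̂(1−p̂)(1/n₁+1/n₂)) = √(0.727347·0.272653·0.00168989) = √(0.000335127) = 0.018306.
z = (0.716585 − 0.742574)/0.018306 = -0.025989/0.018306 = -1.420.
p-value = 2·P(Z > 1.420) ≈ 0.1557.

z = -1.420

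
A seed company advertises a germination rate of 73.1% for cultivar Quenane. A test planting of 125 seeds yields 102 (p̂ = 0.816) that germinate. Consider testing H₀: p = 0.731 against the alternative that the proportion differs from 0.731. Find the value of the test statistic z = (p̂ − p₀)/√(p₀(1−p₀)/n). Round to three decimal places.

p̂ = 102/125 ≈ 0.81600.
SE = √(p₀(1−p₀)/n) = √(0.19664/125) = 0.03966.
z = (0.81600 − 0.731)/0.03966 = 0.08500/0.03966 = 2.143.

z = 2.143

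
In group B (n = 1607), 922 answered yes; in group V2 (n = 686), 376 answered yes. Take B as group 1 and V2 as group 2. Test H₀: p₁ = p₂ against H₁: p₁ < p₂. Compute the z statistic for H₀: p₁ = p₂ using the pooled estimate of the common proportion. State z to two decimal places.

p̂₁ = 922/1607 = 0.5737, p̂₂ = 376/686 = 0.5481.
Pooled p̂ = (922+376)/(1607+686) = 1298/2293 = 0.5661.
SE = √(p̂(1−p̂)(1/n₁+1/n₂)) = √(0.5661·0.4339·0.00208) = √(0.000510921) = 0.0226.
z = (0.5737 − 0.5481)/0.0226 = 0.0256/0.0226 = 1.13.

z = 1.13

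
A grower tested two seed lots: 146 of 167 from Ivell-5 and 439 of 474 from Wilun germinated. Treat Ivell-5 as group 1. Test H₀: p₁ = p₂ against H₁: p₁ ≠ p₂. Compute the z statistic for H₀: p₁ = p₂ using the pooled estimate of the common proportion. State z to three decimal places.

z = -2.043

p̂₁ = 146/167 ≈ 0.87425, p̂₂ = 439/474 ≈ 0.92616.
Pooled p̂ = (146+439)/(167+474) = 585/641 = 0.91264.
SE = √(p̂(1−p̂)(1/n₁+1/n₂)) = √(0.91264·0.08736·0.00809773) = √(0.000645641) = 0.02541.
z = (0.87425 − 0.92616)/0.02541 = -0.05191/0.02541 = -2.043.
p-value = 2·P(Z > 2.043) ≈ 0.0411.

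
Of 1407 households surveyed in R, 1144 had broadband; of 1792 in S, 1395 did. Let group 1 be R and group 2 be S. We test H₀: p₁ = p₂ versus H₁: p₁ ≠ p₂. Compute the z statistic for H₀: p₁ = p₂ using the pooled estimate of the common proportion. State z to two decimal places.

z = 2.40

p̂₁ = 1144/1407 = 0.8131, p̂₂ = 1395/1792 = 0.7785.
Pooled p̂ = (1144+1395)/(1407+1792) = 2539/3199 = 0.7937.
SE = √(p̂(1−p̂)(1/n₁+1/n₂)) = √(0.7937·0.2063·0.00126877) = √(0.000207759) = 0.0144.
z = (0.8131 − 0.7785)/0.0144 = 0.0346/0.0144 = 2.40.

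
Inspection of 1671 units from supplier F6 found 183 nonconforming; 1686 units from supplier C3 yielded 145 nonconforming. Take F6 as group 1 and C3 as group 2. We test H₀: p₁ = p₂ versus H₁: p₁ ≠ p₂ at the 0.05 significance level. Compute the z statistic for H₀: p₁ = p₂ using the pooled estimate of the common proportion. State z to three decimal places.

z = 2.294

p̂₁ = 183/1671 = 0.109515, p̂₂ = 145/1686 = 0.086002.
Pooled p̂ = (183+145)/(1671+1686) = 328/3357 = 0.097706.
SE = √(0.0881598 × 0.00119156) = 0.010249.
z = (0.109515 − 0.086002)/0.010249 = 0.023513/0.010249 = 2.294.
p-value = 2·P(Z > 2.294) ≈ 0.0218, so at α = 0.05 we reject H₀.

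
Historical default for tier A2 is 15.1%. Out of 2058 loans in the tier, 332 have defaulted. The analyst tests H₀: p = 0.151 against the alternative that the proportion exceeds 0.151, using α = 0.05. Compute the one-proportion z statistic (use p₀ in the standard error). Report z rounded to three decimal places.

p̂ = 332/2058 = 0.16132.
Under H₀, SE = √(0.151·0.849/2058) = √(6.2293e-05) = 0.00789.
z = (0.16132 − 0.151)/0.00789 = 0.01032/0.00789 = 1.308.
p-value = P(Z > 1.308) ≈ 0.0955. With α = 0.05, fail to reject H₀.

z = 1.308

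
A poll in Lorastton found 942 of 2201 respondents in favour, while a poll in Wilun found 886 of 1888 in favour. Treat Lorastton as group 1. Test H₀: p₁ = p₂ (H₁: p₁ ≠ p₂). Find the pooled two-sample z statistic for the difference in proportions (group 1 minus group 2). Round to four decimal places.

p̂₁ = 942/2201 ≈ 0.4279873, p̂₂ = 886/1888 ≈ 0.4692797.
Pooled p̂ = (942+886)/(2201+1888) = 1828/4089 = 0.4470531.
SE = √(p̂(1−p̂)(1/n₁+1/n₂)) = √(0.4470531·0.5529469·0.000984) = √(0.000243241) = 0.0155962.
z = (0.4279873 − 0.4692797)/0.0155962 = -0.0412924/0.0155962 = -2.6476.
Two-sided p-value ≈ 2·Φ(−2.648) = 0.0081.

z = -2.6476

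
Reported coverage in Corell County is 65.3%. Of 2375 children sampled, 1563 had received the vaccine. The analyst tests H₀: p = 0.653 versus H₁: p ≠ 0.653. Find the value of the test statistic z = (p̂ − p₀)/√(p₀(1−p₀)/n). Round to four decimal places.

z = 0.5227

p̂ = 1563/2375 ≈ 0.6581053.
SE = √(p₀(1−p₀)/n) = √(0.22659/2375) = 0.0097676.
z = (0.6581053 − 0.653)/0.0097676 = 0.0051053/0.0097676 = 0.5227.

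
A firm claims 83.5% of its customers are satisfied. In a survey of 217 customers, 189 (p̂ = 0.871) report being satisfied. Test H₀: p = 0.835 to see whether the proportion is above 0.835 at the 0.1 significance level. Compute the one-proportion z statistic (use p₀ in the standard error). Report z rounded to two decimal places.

z = 1.43

p̂ = 189/217 = 0.8710.
SE = √(p₀(1−p₀)/n) = √(0.13778/217) = 0.0252.
z = (0.8710 − 0.835)/0.0252 = 0.0360/0.0252 = 1.43.
p-value = P(Z > 1.427) ≈ 0.0767; since p < α = 0.1, reject H₀.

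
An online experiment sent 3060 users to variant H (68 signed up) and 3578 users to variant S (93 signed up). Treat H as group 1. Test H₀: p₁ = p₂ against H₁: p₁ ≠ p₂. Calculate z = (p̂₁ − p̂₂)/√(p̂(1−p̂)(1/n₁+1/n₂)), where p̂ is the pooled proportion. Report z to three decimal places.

p̂₁ = 68/3060 = 0.02222, p̂₂ = 93/3578 = 0.02599.
Pooled p̂ = (68+93)/(3060+3578) = 161/6638 = 0.02425.
SE = √(0.023666 × 0.000606283) = 0.00379.
z = (0.02222 − 0.02599)/0.00379 = -0.00377/0.00379 = -0.995.

z = -0.995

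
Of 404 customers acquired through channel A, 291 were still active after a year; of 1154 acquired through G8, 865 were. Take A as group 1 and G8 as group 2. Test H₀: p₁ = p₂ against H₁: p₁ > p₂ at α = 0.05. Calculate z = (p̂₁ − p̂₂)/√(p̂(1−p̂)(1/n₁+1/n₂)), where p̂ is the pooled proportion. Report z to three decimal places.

z = -1.157

p̂₁ = 291/404 ≈ 0.72030, p̂₂ = 865/1154 ≈ 0.74957.
Pooled p̂ = (291+865)/(404+1154) = 1156/1558 = 0.74198.
SE = √(0.191447 × 0.0033418) = 0.02529.
z = (0.72030 − 0.74957)/0.02529 = -0.02927/0.02529 = -1.157.
p-value = P(Z > -1.157) ≈ 0.8764, so at α = 0.05 we fail to reject H₀.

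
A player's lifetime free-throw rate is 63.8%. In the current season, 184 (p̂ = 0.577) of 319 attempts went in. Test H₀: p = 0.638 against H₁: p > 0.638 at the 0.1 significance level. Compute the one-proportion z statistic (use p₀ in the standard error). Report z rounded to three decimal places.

p̂ = 184/319 = 0.57680.
Under H₀, SE = √(0.638·0.362/319) = √(0.000724) = 0.02691.
z = (0.57680 − 0.638)/0.02691 = -0.06120/0.02691 = -2.274.
p-value = P(Z > -2.274) ≈ 0.9885, so at α = 0.1 we fail to reject H₀.

z = -2.274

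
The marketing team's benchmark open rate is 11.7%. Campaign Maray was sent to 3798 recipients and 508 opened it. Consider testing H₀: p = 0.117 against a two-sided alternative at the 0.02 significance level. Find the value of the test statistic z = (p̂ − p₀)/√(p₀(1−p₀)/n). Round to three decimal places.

z = 3.212

p̂ = 508/3798 ≈ 0.1337546.
SE = √(p₀(1−p₀)/n) = √(0.10331/3798) = 0.0052155.
z = (0.1337546 − 0.117)/0.0052155 = 0.0167546/0.0052155 = 3.212.
p-value = 2·P(Z > 3.212) ≈ 0.0013, so at α = 0.02 we reject H₀.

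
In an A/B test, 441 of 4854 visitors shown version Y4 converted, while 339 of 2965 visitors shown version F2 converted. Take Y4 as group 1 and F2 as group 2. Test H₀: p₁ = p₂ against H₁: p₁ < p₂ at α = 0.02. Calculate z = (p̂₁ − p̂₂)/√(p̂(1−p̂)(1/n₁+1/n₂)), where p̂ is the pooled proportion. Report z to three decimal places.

z = -3.362

p̂₁ = 441/4854 = 0.090853, p̂₂ = 339/2965 = 0.114334.
Pooled p̂ = (441+339)/(4854+2965) = 780/7819 = 0.099757.
SE = √(0.0898055 × 0.000543284) = 0.006985.
z = (0.090853 − 0.114334)/0.006985 = -0.023481/0.006985 = -3.362.
p-value = P(Z < -3.362) ≈ 0.0004, so at α = 0.02 we reject H₀.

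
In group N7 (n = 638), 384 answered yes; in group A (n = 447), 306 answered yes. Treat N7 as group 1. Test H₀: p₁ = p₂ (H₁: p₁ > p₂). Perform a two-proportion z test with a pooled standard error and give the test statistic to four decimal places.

p̂₁ = 384/638 = 0.601881, p̂₂ = 306/447 = 0.684564.
Pooled p̂ = (384+306)/(638+447) = 690/1085 = 0.635945.
SE = √(p̂(1−p̂)(1/n₁+1/n₂)) = √(0.635945·0.364055·0.00380453) = √(0.000880822) = 0.029679.
z = (0.601881 − 0.684564)/0.029679 = -0.082683/0.029679 = -2.7859.
p-value = P(Z > -2.786) ≈ 0.9973.

z = -2.7859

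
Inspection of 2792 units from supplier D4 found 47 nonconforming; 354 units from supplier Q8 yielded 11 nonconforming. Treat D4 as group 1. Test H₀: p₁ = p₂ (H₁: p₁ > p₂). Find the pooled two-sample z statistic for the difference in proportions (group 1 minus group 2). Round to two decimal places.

z = -1.88

p̂₁ = 47/2792 ≈ 0.0168, p̂₂ = 11/354 ≈ 0.0311.
Pooled p̂ = (47+11)/(2792+354) = 58/3146 = 0.0184.
SE = √(0.0180962 × 0.00318302) = 0.0076.
z = (0.0168 − 0.0311)/0.0076 = -0.0143/0.0076 = -1.88.
p-value = P(Z > -1.876) ≈ 0.9697.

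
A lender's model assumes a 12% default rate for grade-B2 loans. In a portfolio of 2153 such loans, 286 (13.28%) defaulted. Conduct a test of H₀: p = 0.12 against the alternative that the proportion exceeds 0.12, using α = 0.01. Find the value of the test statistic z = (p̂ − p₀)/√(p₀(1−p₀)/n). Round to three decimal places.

z = 1.833

p̂ = 286/2153 ≈ 0.132838.
Standard error under H₀: √(0.12×0.88/2153) = 0.007003.
z = (0.132838 − 0.12)/0.007003 = 0.012838/0.007003 = 1.833.
p-value = P(Z > 1.833) ≈ 0.0334; since p > α = 0.01, fail to reject H₀.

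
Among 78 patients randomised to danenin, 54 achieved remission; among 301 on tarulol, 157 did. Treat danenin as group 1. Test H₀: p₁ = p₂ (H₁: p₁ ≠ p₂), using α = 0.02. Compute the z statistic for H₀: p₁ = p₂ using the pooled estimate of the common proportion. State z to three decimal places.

p̂₁ = 54/78 = 0.69231, p̂₂ = 157/301 = 0.52159.
Pooled p̂ = (54+157)/(78+301) = 211/379 = 0.55673.
SE = √(0.246782 × 0.0161428) = 0.06312.
z = (0.69231 − 0.52159)/0.06312 = 0.17072/0.06312 = 2.705.
Two-sided p-value ≈ 2·Φ(−2.705) = 0.0068; since p < α = 0.02, reject H₀.

z = 2.705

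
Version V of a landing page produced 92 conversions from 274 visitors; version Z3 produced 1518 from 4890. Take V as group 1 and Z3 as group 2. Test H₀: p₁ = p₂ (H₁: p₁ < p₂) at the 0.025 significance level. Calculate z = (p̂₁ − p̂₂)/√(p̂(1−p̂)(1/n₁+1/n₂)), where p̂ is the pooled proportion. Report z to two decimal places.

z = 0.88

p̂₁ = 92/274 ≈ 0.3358, p̂₂ = 1518/4890 ≈ 0.3104.
Pooled p̂ = (92+1518)/(274+4890) = 1610/5164 = 0.3118.
SE = √(0.214571 × 0.00385413) = 0.0288.
z = (0.3358 − 0.3104)/0.0288 = 0.0254/0.0288 = 0.88.
p-value = P(Z < 0.881) ≈ 0.8109; since p > α = 0.025, fail to reject H₀.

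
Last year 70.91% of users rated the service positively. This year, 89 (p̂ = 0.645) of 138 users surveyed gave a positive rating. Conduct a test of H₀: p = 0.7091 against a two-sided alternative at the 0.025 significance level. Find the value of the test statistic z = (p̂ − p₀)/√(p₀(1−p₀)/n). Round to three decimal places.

z = -1.660

p̂ = 89/138 ≈ 0.64493.
Standard error under H₀: √(0.7091×0.2909/138) = 0.03866.
z = (0.64493 − 0.7091)/0.03866 = -0.06417/0.03866 = -1.660.
Two-sided p-value ≈ 2·Φ(−1.660) = 0.0969, so at α = 0.025 we fail to reject H₀.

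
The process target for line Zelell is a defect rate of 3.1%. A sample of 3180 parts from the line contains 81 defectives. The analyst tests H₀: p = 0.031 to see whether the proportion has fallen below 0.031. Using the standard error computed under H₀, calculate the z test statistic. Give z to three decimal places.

z = -1.799

p̂ = 81/3180 = 0.025472.
Under H₀, SE = √(0.031·0.969/3180) = √(9.44623e-06) = 0.003073.
z = (0.025472 − 0.031)/0.003073 = -0.005528/0.003073 = -1.799.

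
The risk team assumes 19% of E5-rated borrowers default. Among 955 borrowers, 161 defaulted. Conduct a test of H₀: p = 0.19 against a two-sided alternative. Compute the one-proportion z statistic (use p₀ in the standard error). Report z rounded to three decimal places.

z = -1.687

p̂ = 161/955 = 0.16859.
Under H₀, SE = √(0.19·0.81/955) = √(0.000161152) = 0.01269.
z = (0.16859 − 0.19)/0.01269 = -0.02141/0.01269 = -1.687.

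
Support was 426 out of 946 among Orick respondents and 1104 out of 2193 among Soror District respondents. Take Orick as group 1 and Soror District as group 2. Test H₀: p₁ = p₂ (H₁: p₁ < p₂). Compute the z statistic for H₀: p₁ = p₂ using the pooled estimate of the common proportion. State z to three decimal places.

z = -2.731

p̂₁ = 426/946 ≈ 0.45032, p̂₂ = 1104/2193 ≈ 0.50342.
Pooled p̂ = (426+1104)/(946+2193) = 1530/3139 = 0.48742.
SE = √(p̂(1−p̂)(1/n₁+1/n₂)) = √(0.48742·0.51258·0.00151308) = √(0.00037803) = 0.01944.
z = (0.45032 − 0.50342)/0.01944 = -0.05310/0.01944 = -2.731.
p-value = P(Z < -2.731) ≈ 0.0032.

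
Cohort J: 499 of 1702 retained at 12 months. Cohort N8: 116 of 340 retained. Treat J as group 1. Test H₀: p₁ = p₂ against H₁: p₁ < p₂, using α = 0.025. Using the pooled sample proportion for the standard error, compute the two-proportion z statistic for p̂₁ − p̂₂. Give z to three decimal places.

z = -1.761

p̂₁ = 499/1702 = 0.29318, p̂₂ = 116/340 = 0.34118.
Pooled p̂ = (499+116)/(1702+340) = 615/2042 = 0.30118.
SE = √(p̂(1−p̂)(1/n₁+1/n₂)) = √(0.30118·0.69882·0.00352872) = √(0.000742685) = 0.02725.
z = (0.29318 − 0.34118)/0.02725 = -0.04800/0.02725 = -1.761.
p-value = P(Z < -1.761) ≈ 0.0391; since p > α = 0.025, fail to reject H₀.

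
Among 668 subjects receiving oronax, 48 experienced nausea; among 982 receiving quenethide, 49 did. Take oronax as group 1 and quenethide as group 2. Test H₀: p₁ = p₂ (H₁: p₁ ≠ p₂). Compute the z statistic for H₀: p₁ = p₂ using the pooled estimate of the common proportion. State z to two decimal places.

p̂₁ = 48/668 = 0.0719, p̂₂ = 49/982 = 0.0499.
Pooled p̂ = (48+49)/(668+982) = 97/1650 = 0.0588.
SE = √(0.0553319 × 0.00251534) = 0.0118.
z = (0.0719 − 0.0499)/0.0118 = 0.0220/0.0118 = 1.86.
Two-sided p-value ≈ 2·Φ(−1.861) = 0.0627.

z = 1.86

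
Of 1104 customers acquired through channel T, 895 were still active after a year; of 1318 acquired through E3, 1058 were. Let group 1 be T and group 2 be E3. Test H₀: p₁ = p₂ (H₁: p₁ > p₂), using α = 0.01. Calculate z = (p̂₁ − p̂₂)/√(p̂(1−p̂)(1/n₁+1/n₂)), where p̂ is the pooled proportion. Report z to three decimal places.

p̂₁ = 895/1104 = 0.81069, p̂₂ = 1058/1318 = 0.80273.
Pooled p̂ = (895+1058)/(1104+1318) = 1953/2422 = 0.80636.
SE = √(p̂(1−p̂)(1/n₁+1/n₂)) = √(0.80636·0.19364·0.00166452) = √(0.000259906) = 0.01612.
z = (0.81069 − 0.80273)/0.01612 = 0.00796/0.01612 = 0.494.
p-value = P(Z > 0.494) ≈ 0.3108; since p > α = 0.01, fail to reject H₀.

z = 0.494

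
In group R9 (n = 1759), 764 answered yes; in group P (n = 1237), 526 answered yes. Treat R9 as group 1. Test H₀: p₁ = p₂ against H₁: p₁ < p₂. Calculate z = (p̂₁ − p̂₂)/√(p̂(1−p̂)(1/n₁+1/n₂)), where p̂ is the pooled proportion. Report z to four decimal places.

z = 0.4961

p̂₁ = 764/1759 ≈ 0.434338, p̂₂ = 526/1237 ≈ 0.425222.
Pooled p̂ = (764+526)/(1759+1237) = 1290/2996 = 0.430574.
SE = √(0.24518 × 0.00137691) = 0.018374.
z = (0.434338 − 0.425222)/0.018374 = 0.009116/0.018374 = 0.4961.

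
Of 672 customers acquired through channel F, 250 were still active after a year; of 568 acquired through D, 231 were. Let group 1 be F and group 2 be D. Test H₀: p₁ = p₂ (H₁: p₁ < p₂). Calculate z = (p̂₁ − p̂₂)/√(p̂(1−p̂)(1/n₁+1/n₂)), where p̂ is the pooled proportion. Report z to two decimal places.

z = -1.25

p̂₁ = 250/672 ≈ 0.3720, p̂₂ = 231/568 ≈ 0.4067.
Pooled p̂ = (250+231)/(672+568) = 481/1240 = 0.3879.
SE = √(0.237434 × 0.00324866) = 0.0278.
z = (0.3720 − 0.4067)/0.0278 = -0.0347/0.0278 = -1.25.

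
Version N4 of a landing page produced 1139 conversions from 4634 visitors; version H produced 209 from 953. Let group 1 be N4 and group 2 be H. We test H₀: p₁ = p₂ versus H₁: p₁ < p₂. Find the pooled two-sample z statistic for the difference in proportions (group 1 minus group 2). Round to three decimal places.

p̂₁ = 1139/4634 ≈ 0.24579, p̂₂ = 209/953 ≈ 0.21931.
Pooled p̂ = (1139+209)/(4634+953) = 1348/5587 = 0.24127.
SE = √(0.183061 × 0.00126511) = 0.01522.
z = (0.24579 − 0.21931)/0.01522 = 0.02648/0.01522 = 1.740.

z = 1.740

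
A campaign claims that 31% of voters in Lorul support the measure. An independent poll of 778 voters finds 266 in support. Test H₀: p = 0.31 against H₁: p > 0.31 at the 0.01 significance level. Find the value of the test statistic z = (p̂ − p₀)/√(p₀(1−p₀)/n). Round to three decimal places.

z = 1.924

p̂ = 266/778 = 0.34190.
SE = √(p₀(1−p₀)/n) = √(0.2139/778) = 0.01658.
z = (0.34190 − 0.31)/0.01658 = 0.03190/0.01658 = 1.924.
p-value = P(Z > 1.924) ≈ 0.0272; since p > α = 0.01, fail to reject H₀.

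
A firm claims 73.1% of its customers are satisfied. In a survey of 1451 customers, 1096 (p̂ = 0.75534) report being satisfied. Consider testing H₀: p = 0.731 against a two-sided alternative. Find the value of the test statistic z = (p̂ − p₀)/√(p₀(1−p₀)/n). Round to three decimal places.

p̂ = 1096/1451 = 0.75534.
Standard error under H₀: √(0.731×0.269/1451) = 0.01164.
z = (0.75534 − 0.731)/0.01164 = 0.02434/0.01164 = 2.091.
p-value = 2·P(Z > 2.091) ≈ 0.0365.

z = 2.091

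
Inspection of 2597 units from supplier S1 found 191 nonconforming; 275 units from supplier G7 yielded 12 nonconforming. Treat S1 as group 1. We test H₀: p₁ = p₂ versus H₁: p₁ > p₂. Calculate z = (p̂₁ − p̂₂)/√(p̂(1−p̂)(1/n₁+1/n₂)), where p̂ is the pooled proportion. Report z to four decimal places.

z = 1.8403

p̂₁ = 191/2597 = 0.073546, p̂₂ = 12/275 = 0.043636.
Pooled p̂ = (191+12)/(2597+275) = 203/2872 = 0.070682.
SE = √(p̂(1−p̂)(1/n₁+1/n₂)) = √(0.070682·0.929318·0.00402142) = √(0.000264153) = 0.016253.
z = (0.073546 − 0.043636)/0.016253 = 0.029910/0.016253 = 1.8403.
p-value = P(Z > 1.840) ≈ 0.0329.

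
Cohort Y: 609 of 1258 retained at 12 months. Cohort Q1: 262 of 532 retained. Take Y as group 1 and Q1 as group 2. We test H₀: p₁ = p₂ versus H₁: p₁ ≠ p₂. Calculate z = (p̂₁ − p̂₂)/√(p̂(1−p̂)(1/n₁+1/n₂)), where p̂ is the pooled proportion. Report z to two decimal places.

z = -0.32

p̂₁ = 609/1258 ≈ 0.48410, p̂₂ = 262/532 ≈ 0.49248.
Pooled p̂ = (609+262)/(1258+532) = 871/1790 = 0.48659.
SE = √(p̂(1−p̂)(1/n₁+1/n₂)) = √(0.48659·0.51341·0.00267461) = √(0.000668172) = 0.02585.
z = (0.48410 − 0.49248)/0.02585 = -0.00838/0.02585 = -0.32.
Two-sided p-value ≈ 2·Φ(−0.324) = 0.7458.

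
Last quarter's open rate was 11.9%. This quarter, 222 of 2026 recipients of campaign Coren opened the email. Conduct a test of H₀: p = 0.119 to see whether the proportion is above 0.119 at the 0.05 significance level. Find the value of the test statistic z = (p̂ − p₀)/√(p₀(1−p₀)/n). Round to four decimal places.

p̂ = 222/2026 ≈ 0.1095755.
Under H₀, SE = √(0.119·0.881/2026) = √(5.17468e-05) = 0.0071935.
z = (0.1095755 − 0.119)/0.0071935 = -0.0094245/0.0071935 = -1.3101.
p-value = P(Z > -1.310) ≈ 0.9049; since p > α = 0.05, fail to reject H₀.

z = -1.3101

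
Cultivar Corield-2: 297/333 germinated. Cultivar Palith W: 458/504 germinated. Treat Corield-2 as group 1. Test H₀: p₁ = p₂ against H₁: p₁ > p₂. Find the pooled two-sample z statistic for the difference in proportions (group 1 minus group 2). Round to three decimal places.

z = -0.802

p̂₁ = 297/333 = 0.89189, p̂₂ = 458/504 = 0.90873.
Pooled p̂ = (297+458)/(333+504) = 755/837 = 0.90203.
SE = √(0.088371 × 0.00498713) = 0.02099.
z = (0.89189 − 0.90873)/0.02099 = -0.01684/0.02099 = -0.802.
p-value = P(Z > -0.802) ≈ 0.7887.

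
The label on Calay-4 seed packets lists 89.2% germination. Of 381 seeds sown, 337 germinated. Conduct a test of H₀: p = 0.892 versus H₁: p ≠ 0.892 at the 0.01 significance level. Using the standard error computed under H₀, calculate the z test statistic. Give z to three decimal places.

z = -0.471

p̂ = 337/381 ≈ 0.88451.
Standard error under H₀: √(0.892×0.108/381) = 0.01590.
z = (0.88451 − 0.892)/0.01590 = -0.00749/0.01590 = -0.471.
Two-sided p-value ≈ 2·Φ(−0.471) = 0.6378, so at α = 0.01 we fail to reject H₀.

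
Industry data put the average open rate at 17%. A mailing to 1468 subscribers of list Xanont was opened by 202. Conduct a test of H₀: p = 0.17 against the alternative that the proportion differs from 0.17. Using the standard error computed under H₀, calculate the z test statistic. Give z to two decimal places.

p̂ = 202/1468 = 0.137602.
Standard error under H₀: √(0.17×0.83/1468) = 0.009804.
z = (0.137602 − 0.17)/0.009804 = -0.032398/0.009804 = -3.30.

z = -3.30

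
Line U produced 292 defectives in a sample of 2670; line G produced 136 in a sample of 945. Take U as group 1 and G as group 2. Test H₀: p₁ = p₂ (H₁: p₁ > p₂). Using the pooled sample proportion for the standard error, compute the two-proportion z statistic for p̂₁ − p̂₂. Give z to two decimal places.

p̂₁ = 292/2670 ≈ 0.1094, p̂₂ = 136/945 ≈ 0.1439.
Pooled p̂ = (292+136)/(2670+945) = 428/3615 = 0.1184.
SE = √(p̂(1−p̂)(1/n₁+1/n₂)) = √(0.1184·0.8816·0.00143273) = √(0.000149546) = 0.0122.
z = (0.1094 − 0.1439)/0.0122 = -0.0345/0.0122 = -2.83.
p-value = P(Z > -2.825) ≈ 0.9976.

z = -2.83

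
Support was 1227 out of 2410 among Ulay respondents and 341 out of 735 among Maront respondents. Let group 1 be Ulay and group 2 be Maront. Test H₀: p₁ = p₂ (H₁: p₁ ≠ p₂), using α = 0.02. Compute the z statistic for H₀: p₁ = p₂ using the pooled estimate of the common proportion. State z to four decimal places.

z = 2.1446

p̂₁ = 1227/2410 = 0.509129, p̂₂ = 341/735 = 0.463946.
Pooled p̂ = (1227+341)/(2410+735) = 1568/3145 = 0.498569.
SE = √(p̂(1−p̂)(1/n₁+1/n₂)) = √(0.498569·0.501431·0.00177548) = √(0.000443867) = 0.021068.
z = (0.509129 − 0.463946)/0.021068 = 0.045183/0.021068 = 2.1446.
Two-sided p-value ≈ 2·Φ(−2.145) = 0.0320. With α = 0.02, fail to reject H₀.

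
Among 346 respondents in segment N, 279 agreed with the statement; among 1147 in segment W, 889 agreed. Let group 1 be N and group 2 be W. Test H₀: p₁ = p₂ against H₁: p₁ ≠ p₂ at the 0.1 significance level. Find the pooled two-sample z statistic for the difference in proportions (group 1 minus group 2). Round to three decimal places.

z = 1.236

p̂₁ = 279/346 = 0.80636, p̂₂ = 889/1147 = 0.77507.
Pooled p̂ = (279+889)/(346+1147) = 1168/1493 = 0.78232.
SE = √(0.170297 × 0.00376201) = 0.02531.
z = (0.80636 − 0.77507)/0.02531 = 0.03129/0.02531 = 1.236.
Two-sided p-value ≈ 2·Φ(−1.236) = 0.2163, so at α = 0.1 we fail to reject H₀.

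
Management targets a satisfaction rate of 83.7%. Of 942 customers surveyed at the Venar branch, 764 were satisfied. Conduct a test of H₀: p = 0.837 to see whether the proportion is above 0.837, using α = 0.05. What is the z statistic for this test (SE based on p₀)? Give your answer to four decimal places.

z = -2.1571

p̂ = 764/942 = 0.8110403.
SE = √(p₀(1−p₀)/n) = √(0.13643/942) = 0.0120346.
z = (0.8110403 − 0.837)/0.0120346 = -0.0259597/0.0120346 = -2.1571.
p-value = P(Z > -2.157) ≈ 0.9845; since p > α = 0.05, fail to reject H₀.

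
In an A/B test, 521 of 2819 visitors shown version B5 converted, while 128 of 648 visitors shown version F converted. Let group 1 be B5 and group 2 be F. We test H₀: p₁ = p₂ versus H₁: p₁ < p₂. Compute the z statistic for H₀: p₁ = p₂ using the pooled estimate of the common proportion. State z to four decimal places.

z = -0.7481

p̂₁ = 521/2819 = 0.1848173, p̂₂ = 128/648 = 0.1975309.
Pooled p̂ = (521+128)/(2819+648) = 649/3467 = 0.1871935.
SE = √(p̂(1−p̂)(1/n₁+1/n₂)) = √(0.1871935·0.8128065·0.00189795) = √(0.000288776) = 0.0169934.
z = (0.1848173 − 0.1975309)/0.0169934 = -0.0127136/0.0169934 = -0.7481.
p-value = P(Z < -0.748) ≈ 0.2272.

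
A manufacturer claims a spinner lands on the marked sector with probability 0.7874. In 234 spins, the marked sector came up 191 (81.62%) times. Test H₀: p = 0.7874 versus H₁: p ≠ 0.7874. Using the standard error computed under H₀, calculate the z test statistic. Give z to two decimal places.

p̂ = 191/234 ≈ 0.8162.
Standard error under H₀: √(0.7874×0.2126/234) = 0.0267.
z = (0.8162 − 0.7874)/0.0267 = 0.0288/0.0267 = 1.08.
p-value = 2·P(Z > 1.078) ≈ 0.2809.

z = 1.08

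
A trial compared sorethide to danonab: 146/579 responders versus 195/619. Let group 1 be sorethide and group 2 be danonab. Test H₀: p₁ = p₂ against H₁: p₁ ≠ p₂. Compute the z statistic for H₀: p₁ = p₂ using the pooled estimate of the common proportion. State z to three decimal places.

p̂₁ = 146/579 = 0.252159, p̂₂ = 195/619 = 0.315024.
Pooled p̂ = (146+195)/(579+619) = 341/1198 = 0.284641.
SE = √(0.203621 × 0.00334262) = 0.026089.
z = (0.252159 − 0.315024)/0.026089 = -0.062865/0.026089 = -2.410.
Two-sided p-value ≈ 2·Φ(−2.410) = 0.0160.

z = -2.410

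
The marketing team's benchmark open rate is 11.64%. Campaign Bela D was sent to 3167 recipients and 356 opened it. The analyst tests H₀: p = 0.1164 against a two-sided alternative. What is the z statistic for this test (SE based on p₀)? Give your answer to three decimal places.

z = -0.700

p̂ = 356/3167 = 0.11241.
Under H₀, SE = √(0.1164·0.8836/3167) = √(3.24759e-05) = 0.00570.
z = (0.11241 − 0.1164)/0.00570 = -0.00399/0.00570 = -0.700.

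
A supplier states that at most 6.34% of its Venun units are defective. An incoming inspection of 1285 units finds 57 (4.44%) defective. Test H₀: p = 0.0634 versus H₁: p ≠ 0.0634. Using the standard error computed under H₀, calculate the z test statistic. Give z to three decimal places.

z = -2.801

p̂ = 57/1285 = 0.044358.
SE = √(p₀(1−p₀)/n) = √(0.05938/1285) = 0.006798.
z = (0.044358 − 0.0634)/0.006798 = -0.019042/0.006798 = -2.801.
Two-sided p-value ≈ 2·Φ(−2.801) = 0.0051.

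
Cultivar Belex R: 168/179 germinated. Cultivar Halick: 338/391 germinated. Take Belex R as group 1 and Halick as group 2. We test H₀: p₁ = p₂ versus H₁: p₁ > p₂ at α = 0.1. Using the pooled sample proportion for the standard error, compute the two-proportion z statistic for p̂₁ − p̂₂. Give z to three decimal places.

z = 2.601

p̂₁ = 168/179 ≈ 0.93855, p̂₂ = 338/391 ≈ 0.86445.
Pooled p̂ = (168+338)/(179+391) = 506/570 = 0.88772.
SE = √(p̂(1−p̂)(1/n₁+1/n₂)) = √(0.88772·0.11228·0.00814414) = √(0.000811757) = 0.02849.
z = (0.93855 − 0.86445)/0.02849 = 0.07410/0.02849 = 2.601.
p-value = P(Z > 2.601) ≈ 0.0047. With α = 0.1, reject H₀.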